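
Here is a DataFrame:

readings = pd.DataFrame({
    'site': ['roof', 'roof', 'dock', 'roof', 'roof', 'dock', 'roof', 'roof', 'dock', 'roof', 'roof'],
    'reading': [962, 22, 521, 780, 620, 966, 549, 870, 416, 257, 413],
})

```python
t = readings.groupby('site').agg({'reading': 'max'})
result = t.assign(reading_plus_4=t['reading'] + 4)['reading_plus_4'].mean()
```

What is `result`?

968.0

group by site, max of reading:
      reading
site         
dock      966
roof      962
add column reading_plus_4 = t['reading'] + 4:
      reading  reading_plus_4
site                         
dock      966             970
roof      962             966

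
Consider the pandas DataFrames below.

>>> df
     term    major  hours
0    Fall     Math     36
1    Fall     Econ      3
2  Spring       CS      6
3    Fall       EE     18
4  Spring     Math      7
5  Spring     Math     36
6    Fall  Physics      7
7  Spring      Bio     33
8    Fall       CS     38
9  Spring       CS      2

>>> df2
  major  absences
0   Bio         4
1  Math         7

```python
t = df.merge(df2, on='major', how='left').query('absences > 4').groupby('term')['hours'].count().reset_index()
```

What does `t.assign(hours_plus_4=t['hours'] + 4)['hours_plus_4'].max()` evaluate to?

6

merge on 'major' (how='left') → 10 rows:
     term    major  hours  absences
0    Fall     Math     36       7.0
1    Fall     Econ      3       NaN
2  Spring       CS      6       NaN
3    Fall       EE     18       NaN
4  Spring     Math      7       7.0
5  Spring     Math     36       7.0
6    Fall  Physics      7       NaN
7  Spring      Bio     33       4.0
8    Fall       CS     38       NaN
9  Spring       CS      2       NaN
filter rows where absences > 4:
     term major  hours  absences
0    Fall  Math     36       7.0
4  Spring  Math      7       7.0
5  Spring  Math     36       7.0
group by term, count of hours:
term
Fall      1
Spring    2
Name: hours, dtype: int64
reset_index():
     term  hours
0    Fall      1
1  Spring      2
add column hours_plus_4 = t['hours'] + 4:
     term  hours  hours_plus_4
0    Fall      1             5
1  Spring      2             6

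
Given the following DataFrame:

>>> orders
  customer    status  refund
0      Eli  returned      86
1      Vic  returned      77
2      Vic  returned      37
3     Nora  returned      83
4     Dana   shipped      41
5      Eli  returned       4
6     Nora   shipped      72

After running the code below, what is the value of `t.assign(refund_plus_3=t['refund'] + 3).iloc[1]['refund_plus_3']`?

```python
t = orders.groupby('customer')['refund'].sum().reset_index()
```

group by customer, sum of refund:
customer
Dana     41
Eli      90
Nora    155
Vic     114
Name: refund, dtype: int64
reset_index():
  customer  refund
0     Dana      41
1      Eli      90
2     Nora     155
3      Vic     114
add column refund_plus_3 = t['refund'] + 3:
  customer  refund  refund_plus_3
0     Dana      41             44
1      Eli      90             93
2     Nora     155            158
3      Vic     114            117
The value at position 1, column 'refund_plus_3' is 93.

93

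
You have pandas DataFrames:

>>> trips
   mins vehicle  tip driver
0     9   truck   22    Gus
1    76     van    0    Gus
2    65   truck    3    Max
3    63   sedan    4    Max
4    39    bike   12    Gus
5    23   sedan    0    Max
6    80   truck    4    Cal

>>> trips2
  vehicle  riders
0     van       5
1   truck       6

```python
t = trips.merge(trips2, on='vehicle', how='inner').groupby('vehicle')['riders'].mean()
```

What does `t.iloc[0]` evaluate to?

merge on 'vehicle' (how='inner') → 4 rows:
   mins vehicle  tip driver  riders
0     9   truck   22    Gus       6
1    76     van    0    Gus       5
2    65   truck    3    Max       6
3    80   truck    4    Cal       6
group by vehicle, mean of riders:
vehicle
truck    6.0
van      5.0
Name: riders, dtype: float64

6.0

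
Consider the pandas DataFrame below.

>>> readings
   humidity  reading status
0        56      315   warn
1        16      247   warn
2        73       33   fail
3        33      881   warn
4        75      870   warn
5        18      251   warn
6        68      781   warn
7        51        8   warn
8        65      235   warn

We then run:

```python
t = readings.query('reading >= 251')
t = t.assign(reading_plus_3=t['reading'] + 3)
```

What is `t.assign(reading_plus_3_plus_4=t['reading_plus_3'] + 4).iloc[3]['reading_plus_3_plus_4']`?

258

filter rows where reading >= 251:
   humidity  reading status
0        56      315   warn
3        33      881   warn
4        75      870   warn
5        18      251   warn
6        68      781   warn
add column reading_plus_3 = t['reading'] + 3:
   humidity  reading status  reading_plus_3
0        56      315   warn             318
3        33      881   warn             884
4        75      870   warn             873
5        18      251   warn             254
6        68      781   warn             784
add column reading_plus_3_plus_4 = t['reading_plus_3'] + 4:
   humidity  reading status  reading_plus_3  reading_plus_3_plus_4
0        56      315   warn             318                    322
3        33      881   warn             884                    888
4        75      870   warn             873                    877
5        18      251   warn             254                    258
6        68      781   warn             784                    788
So iloc[3]['reading_plus_3_plus_4'] = 258.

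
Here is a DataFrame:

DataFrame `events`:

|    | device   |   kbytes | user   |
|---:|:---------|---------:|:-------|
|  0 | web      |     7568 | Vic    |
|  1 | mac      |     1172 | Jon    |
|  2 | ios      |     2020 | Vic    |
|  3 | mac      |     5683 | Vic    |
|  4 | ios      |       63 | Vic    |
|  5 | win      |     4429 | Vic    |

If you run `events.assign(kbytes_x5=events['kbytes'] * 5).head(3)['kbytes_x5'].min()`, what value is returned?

add column kbytes_x5 = events['kbytes'] * 5:
  device  kbytes user  kbytes_x5
0    web    7568  Vic      37840
1    mac    1172  Jon       5860
2    ios    2020  Vic      10100
3    mac    5683  Vic      28415
4    ios      63  Vic        315
5    win    4429  Vic      22145
take first 3 rows:
  device  kbytes user  kbytes_x5
0    web    7568  Vic      37840
1    mac    1172  Jon       5860
2    ios    2020  Vic      10100

5860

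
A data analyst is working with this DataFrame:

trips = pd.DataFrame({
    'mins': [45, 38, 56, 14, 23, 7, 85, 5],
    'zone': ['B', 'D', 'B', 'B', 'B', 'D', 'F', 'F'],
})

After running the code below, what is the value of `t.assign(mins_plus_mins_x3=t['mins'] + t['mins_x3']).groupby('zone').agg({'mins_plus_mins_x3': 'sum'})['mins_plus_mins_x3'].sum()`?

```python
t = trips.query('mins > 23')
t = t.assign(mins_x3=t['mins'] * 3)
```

filter rows where mins > 23:
   mins zone
0    45    B
1    38    D
2    56    B
6    85    F
add column mins_x3 = t['mins'] * 3:
   mins zone  mins_x3
0    45    B      135
1    38    D      114
2    56    B      168
6    85    F      255
add column mins_plus_mins_x3 = t['mins'] + t['mins_x3']:
   mins zone  mins_x3  mins_plus_mins_x3
0    45    B      135                180
1    38    D      114                152
2    56    B      168                224
6    85    F      255                340
group by zone, sum of mins_plus_mins_x3:
      mins_plus_mins_x3
zone                   
B                   404
D                   152
F                   340
sum of column 'mins_plus_mins_x3' → 896

896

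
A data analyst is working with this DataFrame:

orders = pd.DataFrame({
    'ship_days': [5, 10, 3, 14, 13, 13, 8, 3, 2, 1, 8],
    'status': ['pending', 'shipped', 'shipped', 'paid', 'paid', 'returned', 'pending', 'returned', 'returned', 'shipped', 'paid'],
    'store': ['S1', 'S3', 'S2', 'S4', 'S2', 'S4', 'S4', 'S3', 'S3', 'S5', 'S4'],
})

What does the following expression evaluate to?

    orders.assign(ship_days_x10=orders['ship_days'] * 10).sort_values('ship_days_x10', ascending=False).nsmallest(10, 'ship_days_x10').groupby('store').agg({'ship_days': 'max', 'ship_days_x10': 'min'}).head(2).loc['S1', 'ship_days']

add column ship_days_x10 = orders['ship_days'] * 10:
    ship_days    status store  ship_days_x10
0           5   pending    S1             50
1          10   shipped    S3            100
2           3   shipped    S2             30
3          14      paid    S4            140
4          13      paid    S2            130
5          13  returned    S4            130
6           8   pending    S4             80
7           3  returned    S3             30
8           2  returned    S3             20
9           1   shipped    S5             10
10          8      paid    S4             80
sort by ship_days_x10 descending:
    ship_days    status store  ship_days_x10
3          14      paid    S4            140
4          13      paid    S2            130
5          13  returned    S4            130
1          10   shipped    S3            100
6           8   pending    S4             80
10          8      paid    S4             80
0           5   pending    S1             50
2           3   shipped    S2             30
7           3  returned    S3             30
8           2  returned    S3             20
9           1   shipped    S5             10
take 10 rows with smallest ship_days_x10:
    ship_days    status store  ship_days_x10
9           1   shipped    S5             10
8           2  returned    S3             20
2           3   shipped    S2             30
7           3  returned    S3             30
0           5   pending    S1             50
6           8   pending    S4             80
10          8      paid    S4             80
1          10   shipped    S3            100
4          13      paid    S2            130
5          13  returned    S4            130
group by store: max(ship_days), min(ship_days_x10):
       ship_days  ship_days_x10
store                          
S1             5             50
S2            13             30
S3            10             20
S4            13             80
S5             1             10
take first 2 rows:
       ship_days  ship_days_x10
store                          
S1             5             50
S2            13             30

5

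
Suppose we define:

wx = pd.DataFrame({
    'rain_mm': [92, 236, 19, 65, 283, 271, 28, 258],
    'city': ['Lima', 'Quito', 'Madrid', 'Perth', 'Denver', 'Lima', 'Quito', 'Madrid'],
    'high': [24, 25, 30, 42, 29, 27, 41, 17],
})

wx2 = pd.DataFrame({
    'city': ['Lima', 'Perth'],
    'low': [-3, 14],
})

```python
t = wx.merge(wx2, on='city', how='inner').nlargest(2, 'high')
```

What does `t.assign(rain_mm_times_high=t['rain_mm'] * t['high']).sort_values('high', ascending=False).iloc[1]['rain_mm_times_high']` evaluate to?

7317

merge on 'city' (how='inner') → 3 rows:
   rain_mm   city  high  low
0       92   Lima    24   -3
1       65  Perth    42   14
2      271   Lima    27   -3
take 2 rows with largest high:
   rain_mm   city  high  low
1       65  Perth    42   14
2      271   Lima    27   -3
add column rain_mm_times_high = t['rain_mm'] * t['high']:
   rain_mm   city  high  low  rain_mm_times_high
1       65  Perth    42   14                2730
2      271   Lima    27   -3                7317
sort by high descending:
   rain_mm   city  high  low  rain_mm_times_high
1       65  Perth    42   14                2730
2      271   Lima    27   -3                7317
So iloc[1]['rain_mm_times_high'] = 7317.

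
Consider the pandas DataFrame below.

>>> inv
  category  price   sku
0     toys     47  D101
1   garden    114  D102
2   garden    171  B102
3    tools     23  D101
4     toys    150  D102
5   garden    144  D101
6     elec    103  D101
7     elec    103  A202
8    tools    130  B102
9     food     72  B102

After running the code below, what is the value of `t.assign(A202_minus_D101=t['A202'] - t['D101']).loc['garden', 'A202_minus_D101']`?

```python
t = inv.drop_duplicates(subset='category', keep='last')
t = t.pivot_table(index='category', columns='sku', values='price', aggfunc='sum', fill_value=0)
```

drop duplicate category (keep=last):
  category  price   sku
4     toys    150  D102
5   garden    144  D101
7     elec    103  A202
8    tools    130  B102
9     food     72  B102
pivot: rows=category, cols=sku, sum(price):
sku       A202  B102  D101  D102
category                        
elec       103     0     0     0
food         0    72     0     0
garden       0     0   144     0
tools        0   130     0     0
toys         0     0     0   150
add column A202_minus_D101 = t['A202'] - t['D101']:
sku       A202  B102  D101  D102  A202_minus_D101
category                                         
elec       103     0     0     0              103
food         0    72     0     0                0
garden       0     0   144     0             -144
tools        0   130     0     0                0
toys         0     0     0   150                0

-144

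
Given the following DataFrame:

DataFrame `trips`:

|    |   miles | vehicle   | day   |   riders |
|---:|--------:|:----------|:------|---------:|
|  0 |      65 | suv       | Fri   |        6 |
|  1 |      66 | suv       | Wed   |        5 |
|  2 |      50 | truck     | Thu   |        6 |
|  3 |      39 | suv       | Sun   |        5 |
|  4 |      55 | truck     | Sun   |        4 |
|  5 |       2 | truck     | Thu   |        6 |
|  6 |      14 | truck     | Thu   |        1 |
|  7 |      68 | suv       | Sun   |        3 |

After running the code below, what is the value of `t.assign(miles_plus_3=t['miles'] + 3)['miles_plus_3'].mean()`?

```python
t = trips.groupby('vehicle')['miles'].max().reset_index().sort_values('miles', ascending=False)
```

64.5

group by vehicle, max of miles:
vehicle
suv      68
truck    55
Name: miles, dtype: int64
reset_index():
  vehicle  miles
0     suv     68
1   truck     55
sort by miles descending:
  vehicle  miles
0     suv     68
1   truck     55
add column miles_plus_3 = t['miles'] + 3:
  vehicle  miles  miles_plus_3
0     suv     68            71
1   truck     55            58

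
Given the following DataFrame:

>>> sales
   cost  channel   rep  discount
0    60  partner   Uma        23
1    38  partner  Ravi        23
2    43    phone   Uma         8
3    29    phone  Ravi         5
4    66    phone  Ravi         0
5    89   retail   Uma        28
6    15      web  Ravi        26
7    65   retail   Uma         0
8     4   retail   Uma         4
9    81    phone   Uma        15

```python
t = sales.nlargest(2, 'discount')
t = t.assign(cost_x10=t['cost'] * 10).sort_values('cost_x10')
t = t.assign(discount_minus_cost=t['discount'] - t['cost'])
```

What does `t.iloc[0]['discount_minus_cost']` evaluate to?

take 2 rows with largest discount:
   cost channel   rep  discount
5    89  retail   Uma        28
6    15     web  Ravi        26
add column cost_x10 = t['cost'] * 10:
   cost channel   rep  discount  cost_x10
5    89  retail   Uma        28       890
6    15     web  Ravi        26       150
sort by cost_x10:
   cost channel   rep  discount  cost_x10
6    15     web  Ravi        26       150
5    89  retail   Uma        28       890
add column discount_minus_cost = t['discount'] - t['cost']:
   cost channel   rep  discount  cost_x10  discount_minus_cost
6    15     web  Ravi        26       150                   11
5    89  retail   Uma        28       890                  -61
So iloc[0]['discount_minus_cost'] = 11.

11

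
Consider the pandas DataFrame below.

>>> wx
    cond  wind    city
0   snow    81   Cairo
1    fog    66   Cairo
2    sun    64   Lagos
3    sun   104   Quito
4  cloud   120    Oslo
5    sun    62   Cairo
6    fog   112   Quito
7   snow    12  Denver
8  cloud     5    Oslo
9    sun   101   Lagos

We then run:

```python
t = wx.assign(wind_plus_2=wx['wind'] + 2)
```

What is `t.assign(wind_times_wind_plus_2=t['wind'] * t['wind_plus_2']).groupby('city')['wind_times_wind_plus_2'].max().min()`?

168

add column wind_plus_2 = wx['wind'] + 2:
    cond  wind    city  wind_plus_2
0   snow    81   Cairo           83
1    fog    66   Cairo           68
2    sun    64   Lagos           66
3    sun   104   Quito          106
4  cloud   120    Oslo          122
5    sun    62   Cairo           64
6    fog   112   Quito          114
7   snow    12  Denver           14
8  cloud     5    Oslo            7
9    sun   101   Lagos          103
add column wind_times_wind_plus_2 = t['wind'] * t['wind_plus_2']:
    cond  wind    city  wind_plus_2  wind_times_wind_plus_2
0   snow    81   Cairo           83                    6723
1    fog    66   Cairo           68                    4488
2    sun    64   Lagos           66                    4224
3    sun   104   Quito          106                   11024
4  cloud   120    Oslo          122                   14640
5    sun    62   Cairo           64                    3968
6    fog   112   Quito          114                   12768
7   snow    12  Denver           14                     168
8  cloud     5    Oslo            7                      35
9    sun   101   Lagos          103                   10403
group by city, max of wind_times_wind_plus_2:
city
Cairo      6723
Denver      168
Lagos     10403
Oslo      14640
Quito     12768
Name: wind_times_wind_plus_2, dtype: int64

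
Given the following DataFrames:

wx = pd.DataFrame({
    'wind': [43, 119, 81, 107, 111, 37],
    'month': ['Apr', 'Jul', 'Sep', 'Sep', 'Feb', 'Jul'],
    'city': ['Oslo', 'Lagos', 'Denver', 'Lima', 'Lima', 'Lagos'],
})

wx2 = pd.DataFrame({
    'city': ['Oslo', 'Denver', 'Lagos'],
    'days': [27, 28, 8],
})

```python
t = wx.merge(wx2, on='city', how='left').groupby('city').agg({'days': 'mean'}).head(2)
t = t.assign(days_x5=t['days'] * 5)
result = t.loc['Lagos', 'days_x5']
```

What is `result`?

merge on 'city' (how='left') → 6 rows:
   wind month    city  days
0    43   Apr    Oslo  27.0
1   119   Jul   Lagos   8.0
2    81   Sep  Denver  28.0
3   107   Sep    Lima   NaN
4   111   Feb    Lima   NaN
5    37   Jul   Lagos   8.0
group by city, mean of days:
        days
city        
Denver  28.0
Lagos    8.0
Lima     NaN
Oslo    27.0
take first 2 rows:
        days
city        
Denver  28.0
Lagos    8.0
add column days_x5 = t['days'] * 5:
        days  days_x5
city                 
Denver  28.0    140.0
Lagos    8.0     40.0

40.0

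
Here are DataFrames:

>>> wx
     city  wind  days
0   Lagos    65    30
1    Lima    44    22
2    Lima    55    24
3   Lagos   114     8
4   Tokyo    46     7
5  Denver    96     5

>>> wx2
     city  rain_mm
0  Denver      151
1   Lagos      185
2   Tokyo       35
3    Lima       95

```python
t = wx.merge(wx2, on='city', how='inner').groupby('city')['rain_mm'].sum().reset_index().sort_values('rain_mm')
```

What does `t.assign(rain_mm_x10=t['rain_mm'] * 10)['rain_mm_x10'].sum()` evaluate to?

merge on 'city' (how='inner') → 6 rows:
     city  wind  days  rain_mm
0   Lagos    65    30      185
1    Lima    44    22       95
2    Lima    55    24       95
3   Lagos   114     8      185
4   Tokyo    46     7       35
5  Denver    96     5      151
group by city, sum of rain_mm:
city
Denver    151
Lagos     370
Lima      190
Tokyo      35
Name: rain_mm, dtype: int64
reset_index():
     city  rain_mm
0  Denver      151
1   Lagos      370
2    Lima      190
3   Tokyo       35
sort by rain_mm:
     city  rain_mm
3   Tokyo       35
0  Denver      151
2    Lima      190
1   Lagos      370
add column rain_mm_x10 = t['rain_mm'] * 10:
     city  rain_mm  rain_mm_x10
3   Tokyo       35          350
0  Denver      151         1510
2    Lima      190         1900
1   Lagos      370         3700
The sum of column 'rain_mm_x10' is 7460.

7460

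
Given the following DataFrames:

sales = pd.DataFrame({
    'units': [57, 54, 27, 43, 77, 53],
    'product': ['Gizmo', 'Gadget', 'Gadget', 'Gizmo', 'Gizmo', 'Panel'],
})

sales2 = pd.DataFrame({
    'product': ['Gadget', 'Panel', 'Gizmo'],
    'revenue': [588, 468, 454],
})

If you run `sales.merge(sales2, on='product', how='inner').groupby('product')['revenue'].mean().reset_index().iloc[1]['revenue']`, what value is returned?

454.0

merge on 'product' (how='inner') → 6 rows:
   units product  revenue
0     57   Gizmo      454
1     54  Gadget      588
2     27  Gadget      588
3     43   Gizmo      454
4     77   Gizmo      454
5     53   Panel      468
group by product, mean of revenue:
product
Gadget    588.0
Gizmo     454.0
Panel     468.0
Name: revenue, dtype: float64
reset_index():
  product  revenue
0  Gadget    588.0
1   Gizmo    454.0
2   Panel    468.0
The value at position 1, column 'revenue' is 454.0.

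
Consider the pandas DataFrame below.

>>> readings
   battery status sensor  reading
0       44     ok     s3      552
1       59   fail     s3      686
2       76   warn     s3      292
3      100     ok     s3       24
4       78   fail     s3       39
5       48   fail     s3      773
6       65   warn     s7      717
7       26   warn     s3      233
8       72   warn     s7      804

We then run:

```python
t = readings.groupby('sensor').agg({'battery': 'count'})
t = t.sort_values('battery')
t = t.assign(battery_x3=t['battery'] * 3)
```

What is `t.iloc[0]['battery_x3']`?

6

group by sensor, count of battery:
        battery
sensor         
s3            7
s7            2
sort by battery:
        battery
sensor         
s7            2
s3            7
add column battery_x3 = t['battery'] * 3:
        battery  battery_x3
sensor                     
s7            2           6
s3            7          21
Finally, value at position 0, column 'battery_x3' = 6.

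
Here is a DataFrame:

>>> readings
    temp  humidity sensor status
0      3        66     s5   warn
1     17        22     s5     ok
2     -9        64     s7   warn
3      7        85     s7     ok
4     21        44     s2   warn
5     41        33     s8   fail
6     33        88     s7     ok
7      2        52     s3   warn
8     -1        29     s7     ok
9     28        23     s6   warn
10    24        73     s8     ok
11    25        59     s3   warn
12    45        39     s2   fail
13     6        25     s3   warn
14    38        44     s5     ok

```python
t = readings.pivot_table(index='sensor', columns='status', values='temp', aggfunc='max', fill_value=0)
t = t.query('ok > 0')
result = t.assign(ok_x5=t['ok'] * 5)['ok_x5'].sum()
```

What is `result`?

pivot: rows=sensor, cols=status, max(temp):
status  fail  ok  warn
sensor                
s2        45   0    21
s3         0   0    25
s5         0  38     3
s6         0   0    28
s7         0  33    -9
s8        41  24     0
filter rows where ok > 0:
status  fail  ok  warn
sensor                
s5         0  38     3
s7         0  33    -9
s8        41  24     0
add column ok_x5 = t['ok'] * 5:
status  fail  ok  warn  ok_x5
sensor                       
s5         0  38     3    190
s7         0  33    -9    165
s8        41  24     0    120
So sum() = 475.

475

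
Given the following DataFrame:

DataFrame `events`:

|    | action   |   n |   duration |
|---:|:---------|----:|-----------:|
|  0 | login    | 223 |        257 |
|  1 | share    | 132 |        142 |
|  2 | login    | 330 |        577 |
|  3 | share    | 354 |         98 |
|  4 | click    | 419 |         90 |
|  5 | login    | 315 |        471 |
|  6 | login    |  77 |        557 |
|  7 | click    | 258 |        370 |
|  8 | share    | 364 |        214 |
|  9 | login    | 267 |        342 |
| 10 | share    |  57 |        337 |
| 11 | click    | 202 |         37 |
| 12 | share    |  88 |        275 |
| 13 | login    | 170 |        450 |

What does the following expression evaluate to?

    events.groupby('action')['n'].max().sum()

1113

group by action, max of n:
action
click    419
login    330
share    364
Name: n, dtype: int64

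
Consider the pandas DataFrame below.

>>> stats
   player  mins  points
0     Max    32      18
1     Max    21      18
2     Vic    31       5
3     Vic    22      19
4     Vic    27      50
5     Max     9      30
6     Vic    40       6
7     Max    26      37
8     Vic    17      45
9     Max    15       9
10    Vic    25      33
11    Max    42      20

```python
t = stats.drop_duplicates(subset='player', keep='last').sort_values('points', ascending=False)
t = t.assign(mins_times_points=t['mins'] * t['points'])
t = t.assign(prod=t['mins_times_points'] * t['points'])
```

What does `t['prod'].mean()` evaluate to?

drop duplicate player (keep=last):
   player  mins  points
10    Vic    25      33
11    Max    42      20
sort by points descending:
   player  mins  points
10    Vic    25      33
11    Max    42      20
add column mins_times_points = t['mins'] * t['points']:
   player  mins  points  mins_times_points
10    Vic    25      33                825
11    Max    42      20                840
add column prod = t['mins_times_points'] * t['points']:
   player  mins  points  mins_times_points   prod
10    Vic    25      33                825  27225
11    Max    42      20                840  16800
Then the mean of column 'prod': 22012.5

22012.5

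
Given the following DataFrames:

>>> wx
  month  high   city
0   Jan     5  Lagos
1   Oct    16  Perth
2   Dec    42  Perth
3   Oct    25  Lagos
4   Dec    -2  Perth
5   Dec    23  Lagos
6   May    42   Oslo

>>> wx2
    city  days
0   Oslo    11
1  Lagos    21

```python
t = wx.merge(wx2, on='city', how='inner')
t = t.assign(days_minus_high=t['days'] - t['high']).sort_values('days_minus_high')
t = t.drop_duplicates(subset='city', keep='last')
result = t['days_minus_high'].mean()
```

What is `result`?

-7.5

merge on 'city' (how='inner') → 4 rows:
  month  high   city  days
0   Jan     5  Lagos    21
1   Oct    25  Lagos    21
2   Dec    23  Lagos    21
3   May    42   Oslo    11
add column days_minus_high = t['days'] - t['high']:
  month  high   city  days  days_minus_high
0   Jan     5  Lagos    21               16
1   Oct    25  Lagos    21               -4
2   Dec    23  Lagos    21               -2
3   May    42   Oslo    11              -31
sort by days_minus_high:
  month  high   city  days  days_minus_high
3   May    42   Oslo    11              -31
1   Oct    25  Lagos    21               -4
2   Dec    23  Lagos    21               -2
0   Jan     5  Lagos    21               16
drop duplicate city (keep=last):
  month  high   city  days  days_minus_high
3   May    42   Oslo    11              -31
0   Jan     5  Lagos    21               16
Hence -7.5.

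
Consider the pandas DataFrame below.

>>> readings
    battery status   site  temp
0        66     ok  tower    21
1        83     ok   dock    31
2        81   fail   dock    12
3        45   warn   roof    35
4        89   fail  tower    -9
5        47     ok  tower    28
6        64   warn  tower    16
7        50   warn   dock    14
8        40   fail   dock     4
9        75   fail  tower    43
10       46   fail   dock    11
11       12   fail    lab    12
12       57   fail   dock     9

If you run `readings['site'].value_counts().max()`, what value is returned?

6

value_counts of site:
site
dock     6
tower    5
roof     1
lab      1
Name: count, dtype: int64
Taking the max of the resulting series gives 6.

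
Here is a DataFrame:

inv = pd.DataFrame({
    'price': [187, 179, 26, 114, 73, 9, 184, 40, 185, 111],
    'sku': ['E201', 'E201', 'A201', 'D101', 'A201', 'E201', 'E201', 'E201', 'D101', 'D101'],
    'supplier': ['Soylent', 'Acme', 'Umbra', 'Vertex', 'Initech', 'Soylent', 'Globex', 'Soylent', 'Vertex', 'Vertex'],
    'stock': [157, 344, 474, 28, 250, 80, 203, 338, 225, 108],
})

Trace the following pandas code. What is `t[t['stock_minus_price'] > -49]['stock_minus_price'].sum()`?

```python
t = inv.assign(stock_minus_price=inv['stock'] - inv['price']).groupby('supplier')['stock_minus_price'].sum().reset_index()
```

add column stock_minus_price = inv['stock'] - inv['price']:
   price   sku supplier  stock  stock_minus_price
0    187  E201  Soylent    157                -30
1    179  E201     Acme    344                165
2     26  A201    Umbra    474                448
3    114  D101   Vertex     28                -86
4     73  A201  Initech    250                177
5      9  E201  Soylent     80                 71
6    184  E201   Globex    203                 19
7     40  E201  Soylent    338                298
8    185  D101   Vertex    225                 40
9    111  D101   Vertex    108                 -3
group by supplier, sum of stock_minus_price:
supplier
Acme       165
Globex      19
Initech    177
Soylent    339
Umbra      448
Vertex     -49
Name: stock_minus_price, dtype: int64
reset_index():
  supplier  stock_minus_price
0     Acme                165
1   Globex                 19
2  Initech                177
3  Soylent                339
4    Umbra                448
5   Vertex                -49
filter rows where stock_minus_price > -49:
  supplier  stock_minus_price
0     Acme                165
1   Globex                 19
2  Initech                177
3  Soylent                339
4    Umbra                448
The sum of column 'stock_minus_price' is 1148.

1148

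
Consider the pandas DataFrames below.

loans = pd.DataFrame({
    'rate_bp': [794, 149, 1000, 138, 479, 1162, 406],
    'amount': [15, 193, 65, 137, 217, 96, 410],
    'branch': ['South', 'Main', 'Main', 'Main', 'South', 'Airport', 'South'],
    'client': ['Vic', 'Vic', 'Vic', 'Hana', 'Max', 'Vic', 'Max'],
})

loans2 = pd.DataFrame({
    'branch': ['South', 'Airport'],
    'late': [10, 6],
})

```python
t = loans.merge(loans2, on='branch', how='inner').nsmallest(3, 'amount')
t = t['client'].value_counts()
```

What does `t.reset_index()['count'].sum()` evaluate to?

merge on 'branch' (how='inner') → 4 rows:
   rate_bp  amount   branch client  late
0      794      15    South    Vic    10
1      479     217    South    Max    10
2     1162      96  Airport    Vic     6
3      406     410    South    Max    10
take 3 rows with smallest amount:
   rate_bp  amount   branch client  late
0      794      15    South    Vic    10
2     1162      96  Airport    Vic     6
1      479     217    South    Max    10
value_counts of client:
client
Vic    2
Max    1
Name: count, dtype: int64
reset_index():
  client  count
0    Vic      2
1    Max      1

3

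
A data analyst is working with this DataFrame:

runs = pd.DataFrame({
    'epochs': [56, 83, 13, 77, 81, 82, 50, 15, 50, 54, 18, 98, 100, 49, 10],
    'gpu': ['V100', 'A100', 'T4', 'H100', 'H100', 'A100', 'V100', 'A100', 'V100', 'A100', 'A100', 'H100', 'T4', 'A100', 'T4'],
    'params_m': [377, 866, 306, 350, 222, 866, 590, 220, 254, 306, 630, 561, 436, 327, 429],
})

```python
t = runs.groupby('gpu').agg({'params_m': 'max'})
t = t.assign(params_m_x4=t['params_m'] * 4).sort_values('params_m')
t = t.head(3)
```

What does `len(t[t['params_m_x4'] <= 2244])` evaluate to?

group by gpu, max of params_m:
      params_m
gpu           
A100       866
H100       561
T4         436
V100       590
add column params_m_x4 = t['params_m'] * 4:
      params_m  params_m_x4
gpu                        
A100       866         3464
H100       561         2244
T4         436         1744
V100       590         2360
sort by params_m:
      params_m  params_m_x4
gpu                        
T4         436         1744
H100       561         2244
V100       590         2360
A100       866         3464
take first 3 rows:
      params_m  params_m_x4
gpu                        
T4         436         1744
H100       561         2244
V100       590         2360
filter rows where params_m_x4 <= 2244:
      params_m  params_m_x4
gpu                        
T4         436         1744
H100       561         2244
So result = 2.

2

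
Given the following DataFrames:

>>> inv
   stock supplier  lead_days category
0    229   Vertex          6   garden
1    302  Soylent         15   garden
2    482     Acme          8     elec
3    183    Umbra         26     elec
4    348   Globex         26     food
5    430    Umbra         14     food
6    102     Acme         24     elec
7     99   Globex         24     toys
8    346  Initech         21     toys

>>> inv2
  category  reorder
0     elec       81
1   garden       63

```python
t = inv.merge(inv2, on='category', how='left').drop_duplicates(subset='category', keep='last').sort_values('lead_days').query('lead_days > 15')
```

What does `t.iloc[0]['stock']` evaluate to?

merge on 'category' (how='left') → 9 rows:
   stock supplier  lead_days category  reorder
0    229   Vertex          6   garden     63.0
1    302  Soylent         15   garden     63.0
2    482     Acme          8     elec     81.0
3    183    Umbra         26     elec     81.0
4    348   Globex         26     food      NaN
5    430    Umbra         14     food      NaN
6    102     Acme         24     elec     81.0
7     99   Globex         24     toys      NaN
8    346  Initech         21     toys      NaN
drop duplicate category (keep=last):
   stock supplier  lead_days category  reorder
1    302  Soylent         15   garden     63.0
5    430    Umbra         14     food      NaN
6    102     Acme         24     elec     81.0
8    346  Initech         21     toys      NaN
sort by lead_days:
   stock supplier  lead_days category  reorder
5    430    Umbra         14     food      NaN
1    302  Soylent         15   garden     63.0
8    346  Initech         21     toys      NaN
6    102     Acme         24     elec     81.0
filter rows where lead_days > 15:
   stock supplier  lead_days category  reorder
8    346  Initech         21     toys      NaN
6    102     Acme         24     elec     81.0

346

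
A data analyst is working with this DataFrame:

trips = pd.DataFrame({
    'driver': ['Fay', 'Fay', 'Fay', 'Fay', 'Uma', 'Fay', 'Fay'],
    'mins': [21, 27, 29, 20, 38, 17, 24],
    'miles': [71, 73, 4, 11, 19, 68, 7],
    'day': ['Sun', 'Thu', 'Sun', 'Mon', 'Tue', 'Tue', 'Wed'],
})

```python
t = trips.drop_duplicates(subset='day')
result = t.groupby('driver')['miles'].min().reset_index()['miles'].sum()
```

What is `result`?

drop duplicate day (keep=first):
  driver  mins  miles  day
0    Fay    21     71  Sun
1    Fay    27     73  Thu
3    Fay    20     11  Mon
4    Uma    38     19  Tue
6    Fay    24      7  Wed
group by driver, min of miles:
driver
Fay     7
Uma    19
Name: miles, dtype: int64
reset_index():
  driver  miles
0    Fay      7
1    Uma     19

26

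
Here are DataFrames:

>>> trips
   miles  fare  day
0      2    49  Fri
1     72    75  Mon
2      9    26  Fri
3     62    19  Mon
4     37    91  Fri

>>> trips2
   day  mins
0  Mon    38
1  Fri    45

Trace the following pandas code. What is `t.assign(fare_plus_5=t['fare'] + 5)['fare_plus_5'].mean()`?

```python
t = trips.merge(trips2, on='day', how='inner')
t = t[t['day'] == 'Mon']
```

merge on 'day' (how='inner') → 5 rows:
   miles  fare  day  mins
0      2    49  Fri    45
1     72    75  Mon    38
2      9    26  Fri    45
3     62    19  Mon    38
4     37    91  Fri    45
filter rows where day == 'Mon':
   miles  fare  day  mins
1     72    75  Mon    38
3     62    19  Mon    38
add column fare_plus_5 = t['fare'] + 5:
   miles  fare  day  mins  fare_plus_5
1     72    75  Mon    38           80
3     62    19  Mon    38           24

52.0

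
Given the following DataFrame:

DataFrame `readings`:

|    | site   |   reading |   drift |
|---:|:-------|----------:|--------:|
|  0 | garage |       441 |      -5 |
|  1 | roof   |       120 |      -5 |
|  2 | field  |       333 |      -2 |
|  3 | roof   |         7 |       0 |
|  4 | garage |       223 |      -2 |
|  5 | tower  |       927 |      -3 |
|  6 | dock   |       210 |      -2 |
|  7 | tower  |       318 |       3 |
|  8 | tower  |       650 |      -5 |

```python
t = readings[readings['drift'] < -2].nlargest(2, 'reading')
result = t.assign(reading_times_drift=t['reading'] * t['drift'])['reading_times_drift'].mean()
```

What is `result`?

-3015.5

filter rows where drift < -2:
     site  reading  drift
0  garage      441     -5
1    roof      120     -5
5   tower      927     -3
8   tower      650     -5
take 2 rows with largest reading:
    site  reading  drift
5  tower      927     -3
8  tower      650     -5
add column reading_times_drift = t['reading'] * t['drift']:
    site  reading  drift  reading_times_drift
5  tower      927     -3                -2781
8  tower      650     -5                -3250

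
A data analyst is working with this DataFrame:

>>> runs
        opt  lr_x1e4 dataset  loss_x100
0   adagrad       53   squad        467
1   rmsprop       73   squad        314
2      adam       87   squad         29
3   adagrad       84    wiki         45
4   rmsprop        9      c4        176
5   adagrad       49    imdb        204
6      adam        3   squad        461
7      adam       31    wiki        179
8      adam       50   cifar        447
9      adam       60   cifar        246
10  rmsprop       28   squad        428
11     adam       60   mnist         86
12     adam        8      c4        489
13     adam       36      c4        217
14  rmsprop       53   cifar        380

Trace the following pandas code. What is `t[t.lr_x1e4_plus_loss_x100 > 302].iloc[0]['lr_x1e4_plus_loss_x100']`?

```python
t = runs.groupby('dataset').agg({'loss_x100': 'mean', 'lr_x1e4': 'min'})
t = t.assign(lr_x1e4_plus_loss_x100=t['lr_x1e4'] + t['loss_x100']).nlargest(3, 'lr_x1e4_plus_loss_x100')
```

group by dataset: mean(loss_x100), min(lr_x1e4):
          loss_x100  lr_x1e4
dataset                     
c4       294.000000        8
cifar    357.666667       50
imdb     204.000000       49
mnist     86.000000       60
squad    339.800000        3
wiki     112.000000       31
add column lr_x1e4_plus_loss_x100 = t['lr_x1e4'] + t['loss_x100']:
          loss_x100  lr_x1e4  lr_x1e4_plus_loss_x100
dataset                                             
c4       294.000000        8              302.000000
cifar    357.666667       50              407.666667
imdb     204.000000       49              253.000000
mnist     86.000000       60              146.000000
squad    339.800000        3              342.800000
wiki     112.000000       31              143.000000
take 3 rows with largest lr_x1e4_plus_loss_x100:
          loss_x100  lr_x1e4  lr_x1e4_plus_loss_x100
dataset                                             
cifar    357.666667       50              407.666667
squad    339.800000        3              342.800000
c4       294.000000        8              302.000000
filter rows where lr_x1e4_plus_loss_x100 > 302:
          loss_x100  lr_x1e4  lr_x1e4_plus_loss_x100
dataset                                             
cifar    357.666667       50              407.666667
squad    339.800000        3              342.800000
So iloc[0]['lr_x1e4_plus_loss_x100'] = 407.666666667.

407.666666667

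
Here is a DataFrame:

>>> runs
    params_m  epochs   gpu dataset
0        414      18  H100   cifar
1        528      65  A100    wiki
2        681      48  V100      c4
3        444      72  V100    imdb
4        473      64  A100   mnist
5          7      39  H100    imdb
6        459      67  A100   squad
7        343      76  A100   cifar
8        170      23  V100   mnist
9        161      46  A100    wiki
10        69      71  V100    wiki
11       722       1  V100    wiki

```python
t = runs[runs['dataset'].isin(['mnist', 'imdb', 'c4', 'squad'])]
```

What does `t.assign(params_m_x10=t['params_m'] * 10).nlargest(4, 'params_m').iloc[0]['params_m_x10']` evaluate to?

6810

filter rows where dataset in ['mnist', 'imdb', 'c4', 'squad']:
   params_m  epochs   gpu dataset
2       681      48  V100      c4
3       444      72  V100    imdb
4       473      64  A100   mnist
5         7      39  H100    imdb
6       459      67  A100   squad
8       170      23  V100   mnist
add column params_m_x10 = t['params_m'] * 10:
   params_m  epochs   gpu dataset  params_m_x10
2       681      48  V100      c4          6810
3       444      72  V100    imdb          4440
4       473      64  A100   mnist          4730
5         7      39  H100    imdb            70
6       459      67  A100   squad          4590
8       170      23  V100   mnist          1700
take 4 rows with largest params_m:
   params_m  epochs   gpu dataset  params_m_x10
2       681      48  V100      c4          6810
4       473      64  A100   mnist          4730
6       459      67  A100   squad          4590
3       444      72  V100    imdb          4440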